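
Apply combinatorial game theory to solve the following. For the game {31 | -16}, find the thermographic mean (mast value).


Game = {31 | -16}, a switch {a | b} with numbers a > b.
Its thermograph has left wall a - t and right wall b + t, which meet at t = (a - b)/2, where both equal (a + b)/2. So the mast (mean value) is at (a + b)/2.
Mean = (31 + (-16))/2 = 15/2 = 15/2

15/2


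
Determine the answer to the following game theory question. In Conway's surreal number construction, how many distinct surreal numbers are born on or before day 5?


Day 0: {|} = 0 is born. Count = 1.
Day n: the number of surreal numbers born by day n is 2^(n+1) - 1.
By day 0: 2^1 - 1 = 1
By day 1: 2^2 - 1 = 3
By day 2: 2^3 - 1 = 7
By day 3: 2^4 - 1 = 15
By day 4: 2^5 - 1 = 31
By day 5: 2^6 - 1 = 63
By day 5: 63 surreal numbers.

63


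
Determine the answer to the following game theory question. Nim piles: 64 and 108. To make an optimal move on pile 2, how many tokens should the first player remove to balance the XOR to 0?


Piles: 64 and 108
Current XOR: 64 XOR 108 = 44 (non-zero, so this is an N-position).
To make the XOR zero, we need to find a move that balances the piles.
For pile 2 (size 108): target = 108 XOR 44 = 64
We reduce pile 2 from 108 to 64.
Tokens removed: 108 - 64 = 44
Verification: 64 XOR 64 = 0

44


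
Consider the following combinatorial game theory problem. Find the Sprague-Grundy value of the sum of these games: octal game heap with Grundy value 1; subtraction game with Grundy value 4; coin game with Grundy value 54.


By the Sprague-Grundy theorem, the Grundy value of a sum of games is the XOR of individual Grundy values.
octal game heap: Grundy value = 1. Running XOR: 0 XOR 1 = 1
subtraction game: Grundy value = 4. Running XOR: 1 XOR 4 = 5
coin game: Grundy value = 54. Running XOR: 5 XOR 54 = 51
The combined Grundy value is 51.

51


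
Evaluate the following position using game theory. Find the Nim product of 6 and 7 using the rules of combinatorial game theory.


Nim multiplication is bilinear over XOR: (u XOR v) * w = (u*w) XOR (v*w).
So we split each operand into its bit components and XOR the pairwise Nim products.
6 = 2 + 4 (as XOR of powers of 2).
7 = 1 + 2 + 4 (as XOR of powers of 2).
Using the standard Nim-product table on single bits:
  2*2 = 3,   2*4 = 8,   2*8 = 12,
  4*4 = 6,   4*8 = 11,  8*8 = 13,
and  1*x = x (identity), k*l = l*k (commutative).
Pairwise Nim products:
  2 * 1 = 2
  2 * 2 = 3
  2 * 4 = 8
  4 * 1 = 4
  4 * 2 = 8
  4 * 4 = 6
XOR them: 2 XOR 3 XOR 8 XOR 4 XOR 8 XOR 6 = 3.
Result: 6 * 7 = 3 (in Nim).

3


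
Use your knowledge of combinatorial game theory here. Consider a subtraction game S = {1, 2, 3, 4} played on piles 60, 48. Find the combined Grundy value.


Subtraction set: {1, 2, 3, 4}
For this subtraction set, G(n) = n mod 5 (period = max + 1 = 5).
Pile 1 (size 60): G(60) = 60 mod 5 = 0
Pile 2 (size 48): G(48) = 48 mod 5 = 3
Total Grundy value = XOR of all: 0 XOR 3 = 3

3


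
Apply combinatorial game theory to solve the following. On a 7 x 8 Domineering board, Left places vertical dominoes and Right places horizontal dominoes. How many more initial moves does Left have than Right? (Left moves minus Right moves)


Board is 7 x 8 (rows x cols).
Left (vertical) placements: (rows-1) * cols = 6 * 8 = 48
Right (horizontal) placements: rows * (cols-1) = 7 * 7 = 49
Advantage = Left - Right = 48 - 49 = -1

-1


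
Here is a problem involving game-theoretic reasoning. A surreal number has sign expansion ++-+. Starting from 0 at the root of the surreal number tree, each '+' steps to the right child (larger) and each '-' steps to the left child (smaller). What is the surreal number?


Sign expansion: ++-+
Rule: track bounds (lo, hi), initially (-inf, +inf). On '+', the current value becomes lo and we move to the simplest number in (value, hi): value + 1 if hi = +inf, otherwise the midpoint (value + hi)/2. On '-', the current value becomes hi and we move to value - 1 if lo = -inf, otherwise the midpoint (lo + value)/2.
Start at 0.
Step 1: sign = +, move right. Bounds: (0, +inf). Value = 1
Step 2: sign = +, move right. Bounds: (1, +inf). Value = 2
Step 3: sign = -, move left. Bounds: (1, 2). Value = 3/2
Step 4: sign = +, move right. Bounds: (3/2, 2). Value = 7/4
The surreal number with sign expansion ++-+ is 7/4.

7/4


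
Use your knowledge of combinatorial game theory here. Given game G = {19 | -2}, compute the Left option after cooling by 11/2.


Original game: {19 | -2} (a switch {a | b} with a > b).
Cooling by t (for t below the temperature (a - b)/2 = 21/2) taxes each move by t: {a | b} cooled by t is {a - t | b + t}.
Cooling amount: t = 11/2
Cooled Left option: 19 - 11/2 = 27/2
Cooled Right option: -2 + 11/2 = 7/2
Cooled game: {27/2 | 7/2}
Left option = 27/2

27/2


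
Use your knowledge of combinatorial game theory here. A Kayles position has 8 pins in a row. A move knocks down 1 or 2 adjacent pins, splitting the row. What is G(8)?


Kayles: a move removes 1 or 2 adjacent pins from a contiguous row.
Removing pins from a row of k leaves two independent rows (a, b) with a + b = k - 1 (one pin) or a + b = k - 2 (two pins); an end removal gives a = 0.
By Sprague-Grundy, G(k) = mex{ G(a) XOR G(b) } over all these splits. G(0) = 0.
G(1): splits (0,0):0^0=0 -> mex({0}) = 1
G(2): splits (0,1):0^1=1 (0,0):0^0=0 -> mex({0, 1}) = 2
G(3): splits (0,2):0^2=2 (1,1):1^1=0 (0,1):0^1=1 -> mex({0, 1, 2}) = 3
G(4): splits (0,3):0^3=3 (1,2):1^2=3 (0,2):0^2=2 (1,1):1^1=0 -> mex({0, 2, 3}) = 1
G(5): splits (0,4):0^1=1 (1,3):1^3=2 (2,2):2^2=0 (0,3):0^3=3 (1,2):1^2=3 -> mex({0, 1, 2, 3}) = 4
G(6) = mex({0, 1, 2, 4}) = 3
G(7) = mex({0, 1, 3, 4, 5}) = 2
G(8) = mex({0, 2, 3, 5, 6}) = 1
Therefore G(8) = 1.

1


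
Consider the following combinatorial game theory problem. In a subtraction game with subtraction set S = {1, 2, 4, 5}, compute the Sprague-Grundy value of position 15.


The subtraction set is S = {1, 2, 4, 5}.
G(k) = mex{ G(k - s) : s in S, s <= k }. We compute iteratively: G(0) = 0.
G(1) = mex({0}) = 1
G(2) = mex({0, 1}) = 2
G(3) = mex({1, 2}) = 0
G(4) = mex({0, 2}) = 1
G(5) = mex({0, 1}) = 2
G(6) = mex({1, 2}) = 0
G(7) = mex({0, 2}) = 1
Observe that G(3)..G(7) = 0, 1, 2, 0, 1 repeats G(0)..G(4) = 0, 1, 2, 0, 1.
For k >= max(S) = 5, G(k) is determined by the previous 5 values G(k-5)..G(k-1); a window of 5 consecutive values has recurred shifted by 3, so by induction G(k + 3) = G(k) for all k >= 0: the sequence is periodic from the start with period 3.
One period: G(0..2) = 0, 1, 2.
15 mod 3 = 0, so G(15) = G(0) = 0.

0


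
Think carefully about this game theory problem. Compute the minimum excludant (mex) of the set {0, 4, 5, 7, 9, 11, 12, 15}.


Set = {0, 4, 5, 7, 9, 11, 12, 15}
0 is in the set.
1 is NOT in the set. This is the mex.
mex = 1

1


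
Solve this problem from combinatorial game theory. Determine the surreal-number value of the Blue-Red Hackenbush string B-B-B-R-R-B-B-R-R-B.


Edges (from ground): B-B-B-R-R-B-B-R-R-B
By Berlekamp's sign-expansion rule, a Blue-Red Hackenbush stalk has the value of the surreal number whose sign sequence is the edge sequence with B -> + and R -> -.
Sign sequence: +++--++--+
Trace the sign expansion in the surreal number tree, starting from 0:
Edge 1: B (sign +) -> bounds (0, +inf), value = 1
Edge 2: B (sign +) -> bounds (1, +inf), value = 2
Edge 3: B (sign +) -> bounds (2, +inf), value = 3
Edge 4: R (sign -) -> bounds (2, 3), value = 5/2
Edge 5: R (sign -) -> bounds (2, 5/2), value = 9/4
Edge 6: B (sign +) -> bounds (9/4, 5/2), value = 19/8
Edge 7: B (sign +) -> bounds (19/8, 5/2), value = 39/16
Edge 8: R (sign -) -> bounds (19/8, 39/16), value = 77/32
Edge 9: R (sign -) -> bounds (19/8, 77/32), value = 153/64
Edge 10: B (sign +) -> bounds (153/64, 77/32), value = 307/128
Game value = 307/128

307/128


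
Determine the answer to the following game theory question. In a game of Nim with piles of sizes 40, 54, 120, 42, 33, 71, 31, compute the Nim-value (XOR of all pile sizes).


We need the XOR (exclusive or) of all pile sizes.
After XOR-ing pile 1 (size 40): 0 XOR 40 = 40
After XOR-ing pile 2 (size 54): 40 XOR 54 = 30
After XOR-ing pile 3 (size 120): 30 XOR 120 = 102
After XOR-ing pile 4 (size 42): 102 XOR 42 = 76
After XOR-ing pile 5 (size 33): 76 XOR 33 = 109
After XOR-ing pile 6 (size 71): 109 XOR 71 = 42
After XOR-ing pile 7 (size 31): 42 XOR 31 = 53
The Nim-value of this position is 53.

53


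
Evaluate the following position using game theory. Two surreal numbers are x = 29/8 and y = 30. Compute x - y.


x = 29/8, y = 30
Converting to common denominator: 8
x = 29/8, y = 240/8
x - y = 29/8 - 30 = -211/8

-211/8


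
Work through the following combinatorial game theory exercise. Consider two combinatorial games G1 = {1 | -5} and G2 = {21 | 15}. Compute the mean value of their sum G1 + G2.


G1 = {1 | -5}, G2 = {21 | 15}
Each is a switch {a | b} with numbers a > b; its mean value is (a + b)/2, and mean value is additive over game sums: m(G1 + G2) = m(G1) + m(G2).
Mean of G1 = (1 + (-5))/2 = -4/2 = -2
Mean of G2 = (21 + (15))/2 = 36/2 = 18
Mean of G1 + G2 = -2 + 18 = 16

16


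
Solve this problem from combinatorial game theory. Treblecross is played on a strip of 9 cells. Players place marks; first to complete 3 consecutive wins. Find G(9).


Treblecross: place X on empty cells; 3-in-a-row wins.
Playing within two cells of an existing X lets the opponent win at once, so sensible play treats the cells i-2..i+2 around each X as dead. The player left with no safe cell loses, so this is a normal-play take-away game on strips of safe cells.
Placing X at cell i (0-indexed) of a strip of k safe cells leaves independent strips of sizes max(0, i-2) and max(0, k-i-3). Hence G(k) = mex{ G(max(0,i-2)) XOR G(max(0,k-i-3)) : 0 <= i < k }, with G(0) = 0.
G(1): splits (0,0):0^0=0 -> mex({0}) = 1
G(2): splits (0,0):0^0=0 -> mex({0}) = 1
G(3): splits (0,0):0^0=0 -> mex({0}) = 1
G(4): splits (0,1):0^1=1 (0,0):0^0=0 -> mex({0, 1}) = 2
G(5): splits (0,2):0^1=1 (0,1):0^1=1 (0,0):0^0=0 -> mex({0, 1}) = 2
G(6) = mex({1}) = 0
G(7) = mex({0, 1, 2}) = 3
G(8) = mex({0, 1, 2}) = 3
G(9) = mex({0, 2}) = 1
Therefore G(9) = 1.

1


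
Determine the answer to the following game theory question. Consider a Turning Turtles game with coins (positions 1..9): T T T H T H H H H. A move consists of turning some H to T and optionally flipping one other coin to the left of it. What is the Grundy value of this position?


Coins: T T T H T H H H H
Key fact: a single head at position k behaves exactly like a Nim heap of size k (turning it to T and optionally flipping a coin at j < k corresponds to moving the heap from k to j, or to 0), and heads combine as a disjunctive sum (two heads at the same place would cancel, matching j XOR j = 0). So the Nim-value is the XOR of the 1-indexed positions of the heads.
Face-up positions (1-indexed): [4, 6, 7, 8, 9]
XOR 0 with 4: 0 XOR 4 = 4
XOR 4 with 6: 4 XOR 6 = 2
XOR 2 with 7: 2 XOR 7 = 5
XOR 5 with 8: 5 XOR 8 = 13
XOR 13 with 9: 13 XOR 9 = 4
Nim-value = 4

4


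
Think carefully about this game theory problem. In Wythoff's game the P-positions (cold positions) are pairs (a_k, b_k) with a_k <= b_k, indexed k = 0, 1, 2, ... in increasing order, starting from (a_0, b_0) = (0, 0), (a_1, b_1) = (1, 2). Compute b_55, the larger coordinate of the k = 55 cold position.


By Wythoff's theorem, a_k = floor(k * phi) and b_k = floor(k * phi^2) = a_k + k, where phi = (1 + sqrt(5))/2 is the golden ratio.
phi = (1 + sqrt(5))/2 = 1.618034
phi^2 = phi + 1 = 2.618034
k = 55
k * phi^2 = 55 * 2.618034 = 143.991869
b_55 = floor(k * phi^2) = 143 (check: a_55 + k = 88 + 55 = 143)

143


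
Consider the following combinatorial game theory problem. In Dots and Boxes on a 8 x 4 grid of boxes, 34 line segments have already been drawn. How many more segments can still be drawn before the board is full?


Grid: 8 x 4 boxes, i.e. 9 rows and 5 columns of dots.
Horizontal edges: (rows + 1) * cols = 9 * 4 = 36
Vertical edges: rows * (cols + 1) = 8 * 5 = 40
Total edges: 36 + 40 = 76
Edges drawn: 34
Remaining: 76 - 34 = 42

42


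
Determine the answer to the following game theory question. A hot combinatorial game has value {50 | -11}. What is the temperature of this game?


The game is {50 | -11}, a switch {a | b} with numbers a > b.
Cooling {a | b} by t gives {a - t | b + t}, which stops being hot when a - t = b + t, i.e. at t = (a - b)/2. So the temperature of a switch is (a - b)/2.
Temperature = (Left option - Right option) / 2
= (50 - (-11)) / 2
= 61 / 2
= 61/2

61/2


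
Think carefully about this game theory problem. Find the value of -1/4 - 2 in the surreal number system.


x = -1/4, y = 2
Converting to common denominator: 4
x = -1/4, y = 8/4
x - y = -1/4 - 2 = -9/4

-9/4


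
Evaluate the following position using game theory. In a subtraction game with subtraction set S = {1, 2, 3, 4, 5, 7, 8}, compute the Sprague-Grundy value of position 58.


The subtraction set is S = {1, 2, 3, 4, 5, 7, 8}.
G(k) = mex{ G(k - s) : s in S, s <= k }. We compute iteratively: G(0) = 0.
G(1) = mex({0}) = 1
G(2) = mex({0, 1}) = 2
G(3) = mex({0, 1, 2}) = 3
G(4) = mex({0, 1, 2, 3}) = 4
G(5) = mex({0, 1, 2, 3, 4}) = 5
G(6) = mex({1, 2, 3, 4, 5}) = 0
G(7) = mex({0, 2, 3, 4, 5}) = 1
G(8) = mex({0, 1, 3, 4, 5}) = 2
G(9) = mex({0, 1, 2, 4, 5}) = 3
G(10) = mex({0, 1, 2, 3, 5}) = 4
G(11) = mex({0, 1, 2, 3, 4}) = 5
G(12) = mex({1, 2, 3, 4, 5}) = 0
G(13) = mex({0, 2, 3, 4, 5}) = 1
Observe that G(6)..G(13) = 0, 1, 2, 3, 4, 5, 0, 1 repeats G(0)..G(7) = 0, 1, 2, 3, 4, 5, 0, 1.
For k >= max(S) = 8, G(k) is determined by the previous 8 values G(k-8)..G(k-1); a window of 8 consecutive values has recurred shifted by 6, so by induction G(k + 6) = G(k) for all k >= 0: the sequence is periodic from the start with period 6.
One period: G(0..5) = 0, 1, 2, 3, 4, 5.
58 mod 6 = 4, so G(58) = G(4) = 4.

4


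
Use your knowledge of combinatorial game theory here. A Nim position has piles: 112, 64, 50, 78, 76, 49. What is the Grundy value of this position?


We need the XOR (exclusive or) of all pile sizes.
After XOR-ing pile 1 (size 112): 0 XOR 112 = 112
After XOR-ing pile 2 (size 64): 112 XOR 64 = 48
After XOR-ing pile 3 (size 50): 48 XOR 50 = 2
After XOR-ing pile 4 (size 78): 2 XOR 78 = 76
After XOR-ing pile 5 (size 76): 76 XOR 76 = 0
After XOR-ing pile 6 (size 49): 0 XOR 49 = 49
The Nim-value of this position is 49.

49


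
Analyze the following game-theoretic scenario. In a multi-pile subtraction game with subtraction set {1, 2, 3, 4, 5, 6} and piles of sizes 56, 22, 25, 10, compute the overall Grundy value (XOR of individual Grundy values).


Subtraction set: {1, 2, 3, 4, 5, 6}
For this subtraction set, G(n) = n mod 7 (period = max + 1 = 7).
Pile 1 (size 56): G(56) = 56 mod 7 = 0
Pile 2 (size 22): G(22) = 22 mod 7 = 1
Pile 3 (size 25): G(25) = 25 mod 7 = 4
Pile 4 (size 10): G(10) = 10 mod 7 = 3
Total Grundy value = XOR of all: 0 XOR 1 XOR 4 XOR 3 = 6

6


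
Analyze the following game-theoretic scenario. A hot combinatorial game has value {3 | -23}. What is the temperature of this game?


The game is {3 | -23}, a switch {a | b} with numbers a > b.
Cooling {a | b} by t gives {a - t | b + t}, which stops being hot when a - t = b + t, i.e. at t = (a - b)/2. So the temperature of a switch is (a - b)/2.
Temperature = (Left option - Right option) / 2
= (3 - (-23)) / 2
= 26 / 2
= 13

13


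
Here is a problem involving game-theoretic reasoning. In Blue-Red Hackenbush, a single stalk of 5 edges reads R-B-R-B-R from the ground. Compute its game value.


Edges (from ground): R-B-R-B-R
By Berlekamp's sign-expansion rule, a Blue-Red Hackenbush stalk has the value of the surreal number whose sign sequence is the edge sequence with B -> + and R -> -.
Sign sequence: -+-+-
Trace the sign expansion in the surreal number tree, starting from 0:
Edge 1: R (sign -) -> bounds (-inf, 0), value = -1
Edge 2: B (sign +) -> bounds (-1, 0), value = -1/2
Edge 3: R (sign -) -> bounds (-1, -1/2), value = -3/4
Edge 4: B (sign +) -> bounds (-3/4, -1/2), value = -5/8
Edge 5: R (sign -) -> bounds (-3/4, -5/8), value = -11/16
Game value = -11/16

-11/16


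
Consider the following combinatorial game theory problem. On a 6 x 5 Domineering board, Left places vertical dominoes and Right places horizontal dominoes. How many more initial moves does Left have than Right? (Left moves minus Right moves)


Board is 6 x 5 (rows x cols).
Left (vertical) placements: (rows-1) * cols = 5 * 5 = 25
Right (horizontal) placements: rows * (cols-1) = 6 * 4 = 24
Advantage = Left - Right = 25 - 24 = 1

1


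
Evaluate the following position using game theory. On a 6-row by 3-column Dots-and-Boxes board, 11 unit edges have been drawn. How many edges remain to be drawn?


Grid: 6 x 3 boxes, i.e. 7 rows and 4 columns of dots.
Horizontal edges: (rows + 1) * cols = 7 * 3 = 21
Vertical edges: rows * (cols + 1) = 6 * 4 = 24
Total edges: 21 + 24 = 45
Edges drawn: 11
Remaining: 45 - 11 = 34

34


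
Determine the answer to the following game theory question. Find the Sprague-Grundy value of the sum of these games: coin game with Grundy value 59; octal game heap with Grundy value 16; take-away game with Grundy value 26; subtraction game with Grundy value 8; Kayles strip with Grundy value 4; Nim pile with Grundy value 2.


By the Sprague-Grundy theorem, the Grundy value of a sum of games is the XOR of individual Grundy values.
coin game: Grundy value = 59. Running XOR: 0 XOR 59 = 59
octal game heap: Grundy value = 16. Running XOR: 59 XOR 16 = 43
take-away game: Grundy value = 26. Running XOR: 43 XOR 26 = 49
subtraction game: Grundy value = 8. Running XOR: 49 XOR 8 = 57
Kayles strip: Grundy value = 4. Running XOR: 57 XOR 4 = 61
Nim pile: Grundy value = 2. Running XOR: 61 XOR 2 = 63
The combined Grundy value is 63.

63


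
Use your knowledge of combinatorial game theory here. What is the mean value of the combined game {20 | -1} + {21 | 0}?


G1 = {20 | -1}, G2 = {21 | 0}
Each is a switch {a | b} with numbers a > b; its mean value is (a + b)/2, and mean value is additive over game sums: m(G1 + G2) = m(G1) + m(G2).
Mean of G1 = (20 + (-1))/2 = 19/2 = 19/2
Mean of G2 = (21 + (0))/2 = 21/2 = 21/2
Mean of G1 + G2 = 19/2 + 21/2 = 20

20


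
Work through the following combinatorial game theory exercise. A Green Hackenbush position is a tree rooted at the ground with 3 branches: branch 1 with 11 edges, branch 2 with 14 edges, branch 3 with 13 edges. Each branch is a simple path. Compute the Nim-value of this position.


The tree has 3 branches from the ground vertex.
In Green Hackenbush, the Nim-value of a simple path of length k is k.
Branch 1: length 11, Nim-value = 11
Branch 2: length 14, Nim-value = 14
Branch 3: length 13, Nim-value = 13
Total Nim-value = XOR of all branch values:
0 XOR 11 = 11
11 XOR 14 = 5
5 XOR 13 = 8
Nim-value of the tree = 8

8


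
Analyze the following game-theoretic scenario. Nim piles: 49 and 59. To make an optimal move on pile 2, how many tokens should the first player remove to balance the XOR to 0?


Piles: 49 and 59
Current XOR: 49 XOR 59 = 10 (non-zero, so this is an N-position).
To make the XOR zero, we need to find a move that balances the piles.
For pile 2 (size 59): target = 59 XOR 10 = 49
We reduce pile 2 from 59 to 49.
Tokens removed: 59 - 49 = 10
Verification: 49 XOR 49 = 0

10


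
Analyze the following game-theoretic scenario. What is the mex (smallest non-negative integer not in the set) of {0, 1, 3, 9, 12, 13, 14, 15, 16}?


Set = {0, 1, 3, 9, 12, 13, 14, 15, 16}
0 is in the set.
1 is in the set.
2 is NOT in the set. This is the mex.
mex = 2

2


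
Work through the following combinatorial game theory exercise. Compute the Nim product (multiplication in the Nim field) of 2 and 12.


Nim multiplication is bilinear over XOR: (u XOR v) * w = (u*w) XOR (v*w).
So we split each operand into its bit components and XOR the pairwise Nim products.
2 = 2 (as XOR of powers of 2).
12 = 4 + 8 (as XOR of powers of 2).
Using the standard Nim-product table on single bits:
  2*2 = 3,   2*4 = 8,   2*8 = 12,
  4*4 = 6,   4*8 = 11,  8*8 = 13,
and  1*x = x (identity), k*l = l*k (commutative).
Pairwise Nim products:
  2 * 4 = 8
  2 * 8 = 12
XOR them: 8 XOR 12 = 4.
Result: 2 * 12 = 4 (in Nim).

4


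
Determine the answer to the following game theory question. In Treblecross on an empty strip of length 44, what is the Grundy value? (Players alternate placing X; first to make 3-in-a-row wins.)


Treblecross: place X on empty cells; 3-in-a-row wins.
Playing within two cells of an existing X lets the opponent win at once, so sensible play treats the cells i-2..i+2 around each X as dead. The player left with no safe cell loses, so this is a normal-play take-away game on strips of safe cells.
Placing X at cell i (0-indexed) of a strip of k safe cells leaves independent strips of sizes max(0, i-2) and max(0, k-i-3). Hence G(k) = mex{ G(max(0,i-2)) XOR G(max(0,k-i-3)) : 0 <= i < k }, with G(0) = 0.
G(1): splits (0,0):0^0=0 -> mex({0}) = 1
G(2): splits (0,0):0^0=0 -> mex({0}) = 1
G(3): splits (0,0):0^0=0 -> mex({0}) = 1
G(4): splits (0,1):0^1=1 (0,0):0^0=0 -> mex({0, 1}) = 2
G(5): splits (0,2):0^1=1 (0,1):0^1=1 (0,0):0^0=0 -> mex({0, 1}) = 2
G(6) = mex({1}) = 0
G(7) = mex({0, 1, 2}) = 3
G(8) = mex({0, 1, 2}) = 3
G(9) = mex({0, 2}) = 1
G(10) = mex({0, 2, 3}) = 1
G(11) = mex({0, 3}) = 1
G(12) = mex({1, 3}) = 0
G(13) = mex({0, 1, 2, 3}) = 4
G(14) = mex({0, 1, 2}) = 3
G(15) = mex({0, 1, 2}) = 3
G(16) = mex({0, 1, 2, 4}) = 3
G(17) = mex({0, 1, 3, 4}) = 2
G(18) = mex({0, 1, 3, 4}) = 2
G(19) = mex({0, 1, 3, 5}) = 2
G(20) = mex({0, 1, 2, 3, 5}) = 4
G(21) = mex({0, 1, 2, 3, 5}) = 4
G(22) = mex({1, 2, 6}) = 0
G(23) = mex({0, 1, 2, 3, 4, 6}) = 5
G(24) = mex({0, 1, 2, 3, 4}) = 5
G(25) = mex({0, 1, 3, 4, 7}) = 2
G(26) = mex({0, 1, 3, 4, 5, 7}) = 2
G(27) = mex({0, 1, 3, 5}) = 2
G(28) = mex({0, 1, 2, 5}) = 3
G(29) = mex({0, 1, 2, 4, 5, 6}) = 3
G(30) = mex({1, 2, 4, 6}) = 0
G(31) = mex({0, 1, 2, 3, 4, 6}) = 5
G(32) = mex({1, 2, 3, 4, 7}) = 0
G(33) = mex({0, 3, 7}) = 1
G(34) = mex({0, 2, 3, 5, 7}) = 1
G(35) = mex({0, 2, 3, 5, 6}) = 1
G(36) = mex({0, 1, 2, 5, 6}) = 3
G(37) = mex({0, 1, 2, 4, 5, 6}) = 3
G(38) = mex({0, 1, 2, 4}) = 3
G(39) = mex({0, 1, 2, 3, 4, 7}) = 5
G(40) = mex({0, 1, 2, 3, 4, 5, 7}) = 6
G(41) = mex({0, 1, 2, 3, 5, 7}) = 4
G(42) = mex({0, 1, 2, 3, 5, 6, 7}) = 4
G(43) = mex({0, 2, 3, 5, 6}) = 1
G(44) = mex({1, 2, 3, 4, 5, 6}) = 0
Therefore G(44) = 0.

0


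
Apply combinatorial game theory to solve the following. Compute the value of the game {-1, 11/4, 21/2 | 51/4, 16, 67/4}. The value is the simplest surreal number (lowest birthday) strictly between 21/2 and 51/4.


Left options: {-1, 11/4, 21/2}, max = 21/2
Right options: {51/4, 16, 67/4}, min = 51/4
All options are numbers and max(Left) < min(Right), so by the simplicity theorem the value is the simplest (earliest-born) number strictly between 21/2 and 51/4.
Integers 11 through 12 all lie strictly between 21/2 and 51/4.
Among integers, the simplest (lowest birthday = smallest |n|; 0 is born on day 0, +-n on day n) is 11.
No non-integer in the interval can be simpler: if x is a non-integer in the interval, then floor(x) or ceil(x) also lies in the interval (the interval contains an integer), and both are proper prefixes of x's sign expansion, i.e. born earlier. So the game value is 11.
Game value = 11

11


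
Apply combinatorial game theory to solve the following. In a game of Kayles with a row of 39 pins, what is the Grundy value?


Kayles: a move removes 1 or 2 adjacent pins from a contiguous row.
Removing pins from a row of k leaves two independent rows (a, b) with a + b = k - 1 (one pin) or a + b = k - 2 (two pins); an end removal gives a = 0.
By Sprague-Grundy, G(k) = mex{ G(a) XOR G(b) } over all these splits. G(0) = 0.
G(1): splits (0,0):0^0=0 -> mex({0}) = 1
G(2): splits (0,1):0^1=1 (0,0):0^0=0 -> mex({0, 1}) = 2
G(3): splits (0,2):0^2=2 (1,1):1^1=0 (0,1):0^1=1 -> mex({0, 1, 2}) = 3
G(4): splits (0,3):0^3=3 (1,2):1^2=3 (0,2):0^2=2 (1,1):1^1=0 -> mex({0, 2, 3}) = 1
G(5): splits (0,4):0^1=1 (1,3):1^3=2 (2,2):2^2=0 (0,3):0^3=3 (1,2):1^2=3 -> mex({0, 1, 2, 3}) = 4
G(6) = mex({0, 1, 2, 4}) = 3
G(7) = mex({0, 1, 3, 4, 5}) = 2
G(8) = mex({0, 2, 3, 5, 6}) = 1
G(9) = mex({0, 1, 2, 3, 6, 7}) = 4
G(10) = mex({0, 1, 3, 4, 5, 7}) = 2
G(11) = mex({0, 1, 2, 3, 4, 5}) = 6
G(12) = mex({0, 1, 2, 3, 5, 6, 7}) = 4
G(13) = mex({0, 2, 3, 4, 6, 7}) = 1
G(14) = mex({0, 1, 4, 5, 6, 7}) = 2
G(15) = mex({0, 1, 2, 3, 4, 5, 6}) = 7
G(16) = mex({0, 2, 3, 5, 6, 7}) = 1
G(17) = mex({0, 1, 2, 3, 5, 6, 7}) = 4
G(18) = mex({0, 1, 2, 4, 5, 6}) = 3
G(19) = mex({0, 1, 3, 4, 5, 7}) = 2
G(20) = mex({0, 2, 3, 4, 5, 6, 7}) = 1
G(21) = mex({0, 1, 2, 3, 5, 6, 7}) = 4
G(22) = mex({0, 1, 2, 3, 4, 5, 7}) = 6
G(23) = mex({0, 1, 2, 3, 4, 5, 6}) = 7
G(24) = mex({0, 1, 2, 3, 5, 6, 7}) = 4
G(25) = mex({0, 2, 3, 4, 6, 7}) = 1
G(26) = mex({0, 1, 3, 4, 5, 6, 7}) = 2
G(27) = mex({0, 1, 2, 3, 4, 5, 6, 7}) = 8
G(28) = mex({0, 1, 2, 3, 4, 6, 7, 8}) = 5
G(29) = mex({0, 1, 2, 3, 5, 6, 7, 8, 9}) = 4
G(30) = mex({0, 1, 2, 3, 4, 5, 6, 9, 10}) = 7
G(31) = mex({0, 1, 3, 4, 5, 7, 10, 11}) = 2
G(32) = mex({0, 2, 3, 4, 5, 6, 7, 9, 11}) = 1
G(33) = mex({0, 1, 2, 3, 4, 5, 6, 7, 9, 12}) = 8
G(34) = mex({0, 1, 2, 3, 4, 5, 7, 8, 11, 12}) = 6
G(35) = mex({0, 1, 2, 3, 4, 5, 6, 8, 9, 10, 11}) = 7
G(36) = mex({0, 1, 2, 3, 5, 6, 7, 9, 10}) = 4
G(37) = mex({0, 2, 3, 4, 6, 7, 9, 10, 11, 12}) = 1
G(38) = mex({0, 1, 3, 4, 5, 6, 7, 9, 10, 11, 12}) = 2
G(39) = mex({0, 1, 2, 4, 5, 6, 7, 9, 10, 12, 14}) = 3
Therefore G(39) = 3.

3


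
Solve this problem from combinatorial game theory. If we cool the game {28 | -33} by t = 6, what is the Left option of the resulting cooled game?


Original game: {28 | -33} (a switch {a | b} with a > b).
Cooling by t (for t below the temperature (a - b)/2 = 61/2) taxes each move by t: {a | b} cooled by t is {a - t | b + t}.
Cooling amount: t = 6
Cooled Left option: 28 - 6 = 22
Cooled Right option: -33 + 6 = -27
Cooled game: {22 | -27}
Left option = 22

22


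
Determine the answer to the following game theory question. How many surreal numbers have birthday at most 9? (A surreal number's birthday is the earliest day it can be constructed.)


Day 0: {|} = 0 is born. Count = 1.
Day n: the number of surreal numbers born by day n is 2^(n+1) - 1.
By day 0: 2^1 - 1 = 1
By day 1: 2^2 - 1 = 3
By day 2: 2^3 - 1 = 7
By day 3: 2^4 - 1 = 15
By day 4: 2^5 - 1 = 31
By day 5: 2^6 - 1 = 63
By day 6: 2^7 - 1 = 127
By day 7: 2^8 - 1 = 255
By day 8: 2^9 - 1 = 511
By day 9: 2^10 - 1 = 1023
By day 9: 1023 surreal numbers.

1023


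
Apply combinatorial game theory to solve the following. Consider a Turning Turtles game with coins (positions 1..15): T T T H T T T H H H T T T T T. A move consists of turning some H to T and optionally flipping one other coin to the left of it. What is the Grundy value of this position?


Coins: T T T H T T T H H H T T T T T
Key fact: a single head at position k behaves exactly like a Nim heap of size k (turning it to T and optionally flipping a coin at j < k corresponds to moving the heap from k to j, or to 0), and heads combine as a disjunctive sum (two heads at the same place would cancel, matching j XOR j = 0). So the Nim-value is the XOR of the 1-indexed positions of the heads.
Face-up positions (1-indexed): [4, 8, 9, 10]
XOR 0 with 4: 0 XOR 4 = 4
XOR 4 with 8: 4 XOR 8 = 12
XOR 12 with 9: 12 XOR 9 = 5
XOR 5 with 10: 5 XOR 10 = 15
Nim-value = 15

15


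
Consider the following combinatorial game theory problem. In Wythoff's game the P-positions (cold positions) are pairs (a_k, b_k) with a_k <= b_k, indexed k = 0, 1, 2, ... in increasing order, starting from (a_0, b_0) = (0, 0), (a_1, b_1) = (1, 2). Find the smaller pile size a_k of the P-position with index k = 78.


By Wythoff's theorem, a_k = floor(k * phi) and b_k = floor(k * phi^2) = a_k + k, where phi = (1 + sqrt(5))/2 is the golden ratio.
phi = (1 + sqrt(5))/2 = 1.618034
k = 78
k * phi = 78 * 1.618034 = 126.206651
a_78 = floor(k * phi) = 126

126


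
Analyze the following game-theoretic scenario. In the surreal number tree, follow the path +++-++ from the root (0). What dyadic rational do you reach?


Sign expansion: +++-++
Rule: track bounds (lo, hi), initially (-inf, +inf). On '+', the current value becomes lo and we move to the simplest number in (value, hi): value + 1 if hi = +inf, otherwise the midpoint (value + hi)/2. On '-', the current value becomes hi and we move to value - 1 if lo = -inf, otherwise the midpoint (lo + value)/2.
Start at 0.
Step 1: sign = +, move right. Bounds: (0, +inf). Value = 1
Step 2: sign = +, move right. Bounds: (1, +inf). Value = 2
Step 3: sign = +, move right. Bounds: (2, +inf). Value = 3
Step 4: sign = -, move left. Bounds: (2, 3). Value = 5/2
Step 5: sign = +, move right. Bounds: (5/2, 3). Value = 11/4
Step 6: sign = +, move right. Bounds: (11/4, 3). Value = 23/8
The surreal number with sign expansion +++-++ is 23/8.

23/8


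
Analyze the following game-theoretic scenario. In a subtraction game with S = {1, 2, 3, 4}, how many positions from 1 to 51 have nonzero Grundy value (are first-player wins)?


Subtraction set S = {1, 2, 3, 4}, so G(n) = n mod 5.
G(n) = 0 when n is a multiple of 5.
Multiples of 5 in [1, 51]: 10
N-positions (nonzero Grundy) = 51 - 10 = 41

41


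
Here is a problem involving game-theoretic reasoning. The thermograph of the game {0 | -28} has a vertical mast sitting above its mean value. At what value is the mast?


Game = {0 | -28}, a switch {a | b} with numbers a > b.
Its thermograph has left wall a - t and right wall b + t, which meet at t = (a - b)/2, where both equal (a + b)/2. So the mast (mean value) is at (a + b)/2.
Mean = (0 + (-28))/2 = -28/2 = -14

-14


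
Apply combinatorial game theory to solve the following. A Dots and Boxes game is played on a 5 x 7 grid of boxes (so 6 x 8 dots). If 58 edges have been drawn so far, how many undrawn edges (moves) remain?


Grid: 5 x 7 boxes, i.e. 6 rows and 8 columns of dots.
Horizontal edges: (rows + 1) * cols = 6 * 7 = 42
Vertical edges: rows * (cols + 1) = 5 * 8 = 40
Total edges: 42 + 40 = 82
Edges drawn: 58
Remaining: 82 - 58 = 24

24


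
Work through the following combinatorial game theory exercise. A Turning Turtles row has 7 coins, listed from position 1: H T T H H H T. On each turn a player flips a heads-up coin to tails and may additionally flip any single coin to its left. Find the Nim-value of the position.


Coins: H T T H H H T
Key fact: a single head at position k behaves exactly like a Nim heap of size k (turning it to T and optionally flipping a coin at j < k corresponds to moving the heap from k to j, or to 0), and heads combine as a disjunctive sum (two heads at the same place would cancel, matching j XOR j = 0). So the Nim-value is the XOR of the 1-indexed positions of the heads.
Face-up positions (1-indexed): [1, 4, 5, 6]
XOR 0 with 1: 0 XOR 1 = 1
XOR 1 with 4: 1 XOR 4 = 5
XOR 5 with 5: 5 XOR 5 = 0
XOR 0 with 6: 0 XOR 6 = 6
Nim-value = 6

6


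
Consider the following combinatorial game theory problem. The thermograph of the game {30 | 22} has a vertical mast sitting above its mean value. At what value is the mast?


Game = {30 | 22}, a switch {a | b} with numbers a > b.
Its thermograph has left wall a - t and right wall b + t, which meet at t = (a - b)/2, where both equal (a + b)/2. So the mast (mean value) is at (a + b)/2.
Mean = (30 + (22))/2 = 52/2 = 26

26


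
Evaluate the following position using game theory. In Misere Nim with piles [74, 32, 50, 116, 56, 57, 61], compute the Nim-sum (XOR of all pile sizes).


We need the XOR (exclusive or) of all pile sizes.
After XOR-ing pile 1 (size 74): 0 XOR 74 = 74
After XOR-ing pile 2 (size 32): 74 XOR 32 = 106
After XOR-ing pile 3 (size 50): 106 XOR 50 = 88
After XOR-ing pile 4 (size 116): 88 XOR 116 = 44
After XOR-ing pile 5 (size 56): 44 XOR 56 = 20
After XOR-ing pile 6 (size 57): 20 XOR 57 = 45
After XOR-ing pile 7 (size 61): 45 XOR 61 = 16
The Nim-value of this position is 16.

16


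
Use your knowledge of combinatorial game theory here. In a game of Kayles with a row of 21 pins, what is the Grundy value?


Kayles: a move removes 1 or 2 adjacent pins from a contiguous row.
Removing pins from a row of k leaves two independent rows (a, b) with a + b = k - 1 (one pin) or a + b = k - 2 (two pins); an end removal gives a = 0.
By Sprague-Grundy, G(k) = mex{ G(a) XOR G(b) } over all these splits. G(0) = 0.
G(1): splits (0,0):0^0=0 -> mex({0}) = 1
G(2): splits (0,1):0^1=1 (0,0):0^0=0 -> mex({0, 1}) = 2
G(3): splits (0,2):0^2=2 (1,1):1^1=0 (0,1):0^1=1 -> mex({0, 1, 2}) = 3
G(4): splits (0,3):0^3=3 (1,2):1^2=3 (0,2):0^2=2 (1,1):1^1=0 -> mex({0, 2, 3}) = 1
G(5): splits (0,4):0^1=1 (1,3):1^3=2 (2,2):2^2=0 (0,3):0^3=3 (1,2):1^2=3 -> mex({0, 1, 2, 3}) = 4
G(6) = mex({0, 1, 2, 4}) = 3
G(7) = mex({0, 1, 3, 4, 5}) = 2
G(8) = mex({0, 2, 3, 5, 6}) = 1
G(9) = mex({0, 1, 2, 3, 6, 7}) = 4
G(10) = mex({0, 1, 3, 4, 5, 7}) = 2
G(11) = mex({0, 1, 2, 3, 4, 5}) = 6
G(12) = mex({0, 1, 2, 3, 5, 6, 7}) = 4
G(13) = mex({0, 2, 3, 4, 6, 7}) = 1
G(14) = mex({0, 1, 4, 5, 6, 7}) = 2
G(15) = mex({0, 1, 2, 3, 4, 5, 6}) = 7
G(16) = mex({0, 2, 3, 5, 6, 7}) = 1
G(17) = mex({0, 1, 2, 3, 5, 6, 7}) = 4
G(18) = mex({0, 1, 2, 4, 5, 6}) = 3
G(19) = mex({0, 1, 3, 4, 5, 7}) = 2
G(20) = mex({0, 2, 3, 4, 5, 6, 7}) = 1
G(21) = mex({0, 1, 2, 3, 5, 6, 7}) = 4
Therefore G(21) = 4.

4


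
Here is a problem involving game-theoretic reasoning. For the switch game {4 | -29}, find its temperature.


The game is {4 | -29}, a switch {a | b} with numbers a > b.
Cooling {a | b} by t gives {a - t | b + t}, which stops being hot when a - t = b + t, i.e. at t = (a - b)/2. So the temperature of a switch is (a - b)/2.
Temperature = (Left option - Right option) / 2
= (4 - (-29)) / 2
= 33 / 2
= 33/2

33/2


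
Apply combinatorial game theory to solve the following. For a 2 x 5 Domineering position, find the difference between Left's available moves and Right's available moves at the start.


Board is 2 x 5 (rows x cols).
Left (vertical) placements: (rows-1) * cols = 1 * 5 = 5
Right (horizontal) placements: rows * (cols-1) = 2 * 4 = 8
Advantage = Left - Right = 5 - 8 = -3

-3


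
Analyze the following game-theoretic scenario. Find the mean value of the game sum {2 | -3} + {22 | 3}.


G1 = {2 | -3}, G2 = {22 | 3}
Each is a switch {a | b} with numbers a > b; its mean value is (a + b)/2, and mean value is additive over game sums: m(G1 + G2) = m(G1) + m(G2).
Mean of G1 = (2 + (-3))/2 = -1/2 = -1/2
Mean of G2 = (22 + (3))/2 = 25/2 = 25/2
Mean of G1 + G2 = -1/2 + 25/2 = 12

12


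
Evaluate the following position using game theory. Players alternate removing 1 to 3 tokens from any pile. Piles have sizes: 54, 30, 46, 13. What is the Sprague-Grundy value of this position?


Subtraction set: {1, 2, 3}
For this subtraction set, G(n) = n mod 4 (period = max + 1 = 4).
Pile 1 (size 54): G(54) = 54 mod 4 = 2
Pile 2 (size 30): G(30) = 30 mod 4 = 2
Pile 3 (size 46): G(46) = 46 mod 4 = 2
Pile 4 (size 13): G(13) = 13 mod 4 = 1
Total Grundy value = XOR of all: 2 XOR 2 XOR 2 XOR 1 = 3

3


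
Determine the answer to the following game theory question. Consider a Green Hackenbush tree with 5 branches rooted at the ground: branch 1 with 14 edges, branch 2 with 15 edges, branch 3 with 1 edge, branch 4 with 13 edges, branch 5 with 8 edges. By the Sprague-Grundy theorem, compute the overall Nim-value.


The tree has 5 branches from the ground vertex.
In Green Hackenbush, the Nim-value of a simple path of length k is k.
Branch 1: length 14, Nim-value = 14
Branch 2: length 15, Nim-value = 15
Branch 3: length 1, Nim-value = 1
Branch 4: length 13, Nim-value = 13
Branch 5: length 8, Nim-value = 8
Total Nim-value = XOR of all branch values:
0 XOR 14 = 14
14 XOR 15 = 1
1 XOR 1 = 0
0 XOR 13 = 13
13 XOR 8 = 5
Nim-value of the tree = 5

5


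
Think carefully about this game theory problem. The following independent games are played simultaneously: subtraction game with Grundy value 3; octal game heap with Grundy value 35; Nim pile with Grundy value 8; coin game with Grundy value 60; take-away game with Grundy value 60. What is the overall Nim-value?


By the Sprague-Grundy theorem, the Grundy value of a sum of games is the XOR of individual Grundy values.
subtraction game: Grundy value = 3. Running XOR: 0 XOR 3 = 3
octal game heap: Grundy value = 35. Running XOR: 3 XOR 35 = 32
Nim pile: Grundy value = 8. Running XOR: 32 XOR 8 = 40
coin game: Grundy value = 60. Running XOR: 40 XOR 60 = 20
take-away game: Grundy value = 60. Running XOR: 20 XOR 60 = 40
The combined Grundy value is 40.

40


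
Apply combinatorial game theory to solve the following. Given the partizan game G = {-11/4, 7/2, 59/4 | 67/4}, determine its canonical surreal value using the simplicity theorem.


Left options: {-11/4, 7/2, 59/4}, max = 59/4
Right options: {67/4}, min = 67/4
All options are numbers and max(Left) < min(Right), so by the simplicity theorem the value is the simplest (earliest-born) number strictly between 59/4 and 67/4.
Integers 15 through 16 all lie strictly between 59/4 and 67/4.
Among integers, the simplest (lowest birthday = smallest |n|; 0 is born on day 0, +-n on day n) is 15.
No non-integer in the interval can be simpler: if x is a non-integer in the interval, then floor(x) or ceil(x) also lies in the interval (the interval contains an integer), and both are proper prefixes of x's sign expansion, i.e. born earlier. So the game value is 15.
Game value = 15

15


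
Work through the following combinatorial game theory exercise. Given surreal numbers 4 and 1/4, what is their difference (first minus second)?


x = 4, y = 1/4
Converting to common denominator: 4
x = 16/4, y = 1/4
x - y = 4 - 1/4 = 15/4

15/4


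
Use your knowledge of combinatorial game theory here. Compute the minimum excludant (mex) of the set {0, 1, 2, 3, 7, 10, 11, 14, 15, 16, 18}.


Set = {0, 1, 2, 3, 7, 10, 11, 14, 15, 16, 18}
0 is in the set.
1 is in the set.
2 is in the set.
3 is in the set.
4 is NOT in the set. This is the mex.
mex = 4

4


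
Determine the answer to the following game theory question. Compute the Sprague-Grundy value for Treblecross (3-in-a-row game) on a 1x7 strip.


Treblecross: place X on empty cells; 3-in-a-row wins.
Playing within two cells of an existing X lets the opponent win at once, so sensible play treats the cells i-2..i+2 around each X as dead. The player left with no safe cell loses, so this is a normal-play take-away game on strips of safe cells.
Placing X at cell i (0-indexed) of a strip of k safe cells leaves independent strips of sizes max(0, i-2) and max(0, k-i-3). Hence G(k) = mex{ G(max(0,i-2)) XOR G(max(0,k-i-3)) : 0 <= i < k }, with G(0) = 0.
G(1): splits (0,0):0^0=0 -> mex({0}) = 1
G(2): splits (0,0):0^0=0 -> mex({0}) = 1
G(3): splits (0,0):0^0=0 -> mex({0}) = 1
G(4): splits (0,1):0^1=1 (0,0):0^0=0 -> mex({0, 1}) = 2
G(5): splits (0,2):0^1=1 (0,1):0^1=1 (0,0):0^0=0 -> mex({0, 1}) = 2
G(6) = mex({1}) = 0
G(7) = mex({0, 1, 2}) = 3
Therefore G(7) = 3.

3


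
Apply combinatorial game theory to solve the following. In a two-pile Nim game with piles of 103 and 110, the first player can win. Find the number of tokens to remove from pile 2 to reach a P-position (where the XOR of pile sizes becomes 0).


Piles: 103 and 110
Current XOR: 103 XOR 110 = 9 (non-zero, so this is an N-position).
To make the XOR zero, we need to find a move that balances the piles.
For pile 2 (size 110): target = 110 XOR 9 = 103
We reduce pile 2 from 110 to 103.
Tokens removed: 110 - 103 = 7
Verification: 103 XOR 103 = 0

7


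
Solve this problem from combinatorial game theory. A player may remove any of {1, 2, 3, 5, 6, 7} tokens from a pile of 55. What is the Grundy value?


The subtraction set is S = {1, 2, 3, 5, 6, 7}.
G(k) = mex{ G(k - s) : s in S, s <= k }. We compute iteratively: G(0) = 0.
G(1) = mex({0}) = 1
G(2) = mex({0, 1}) = 2
G(3) = mex({0, 1, 2}) = 3
G(4) = mex({1, 2, 3}) = 0
G(5) = mex({0, 2, 3}) = 1
G(6) = mex({0, 1, 3}) = 2
G(7) = mex({0, 1, 2}) = 3
G(8) = mex({1, 2, 3}) = 0
G(9) = mex({0, 2, 3}) = 1
G(10) = mex({0, 1, 3}) = 2
Observe that G(4)..G(10) = 0, 1, 2, 3, 0, 1, 2 repeats G(0)..G(6) = 0, 1, 2, 3, 0, 1, 2.
For k >= max(S) = 7, G(k) is determined by the previous 7 values G(k-7)..G(k-1); a window of 7 consecutive values has recurred shifted by 4, so by induction G(k + 4) = G(k) for all k >= 0: the sequence is periodic from the start with period 4.
One period: G(0..3) = 0, 1, 2, 3.
55 mod 4 = 3, so G(55) = G(3) = 3.

3
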